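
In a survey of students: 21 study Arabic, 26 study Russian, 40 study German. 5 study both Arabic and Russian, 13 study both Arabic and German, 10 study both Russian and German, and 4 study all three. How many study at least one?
|A∪B∪C| = 21+26+40-5-13-10+4 = 63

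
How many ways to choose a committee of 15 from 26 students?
C(26,15) = 26!/(15!×11!) = 7726160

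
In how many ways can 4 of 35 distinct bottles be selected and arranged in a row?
P(35,4) = 35!/(35-4)! = 1256640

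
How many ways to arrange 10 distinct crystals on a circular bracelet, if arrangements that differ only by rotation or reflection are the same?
(10-1)!/2 = 362880/2 = 181440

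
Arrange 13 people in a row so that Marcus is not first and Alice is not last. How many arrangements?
By inclusion-exclusion: 13! - 2×(13-1)! + (13-2)! = 6227020800 - 958003200 + 39916800 = 5308934400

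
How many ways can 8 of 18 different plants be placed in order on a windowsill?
P(18,8) = 18!/(18-8)! = 1764322560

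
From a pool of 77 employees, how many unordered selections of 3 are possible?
C(77,3) = 77!/(3!×74!) = 73150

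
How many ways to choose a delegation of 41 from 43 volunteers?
C(43,41) = 43!/(41!×2!) = 903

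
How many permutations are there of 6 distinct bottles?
6! = 720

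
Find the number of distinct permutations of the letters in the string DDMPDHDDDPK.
11! / (1! × 1! × 6! × 2! × 1!) = 27720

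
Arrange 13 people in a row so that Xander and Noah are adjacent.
Treat as block: (13-1)! × 2! = 479001600 × 2 = 958003200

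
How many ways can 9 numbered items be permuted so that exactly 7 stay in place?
Choose the 7 fixed points C(9,7) = 36, derange the rest: !2 = Σ_{j=0}^{2} (-1)^j·2!/j! = 2 - 2 + 1 = 1. Product = 36 × 1 = 36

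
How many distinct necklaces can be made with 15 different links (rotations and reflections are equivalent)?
(15-1)!/2 = 87178291200/2 = 43589145600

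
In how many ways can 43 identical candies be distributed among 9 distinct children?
C(43+9-1, 9-1) = C(51, 8) = 636763050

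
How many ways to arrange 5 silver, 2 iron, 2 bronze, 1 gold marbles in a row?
10! / (5! × 2! × 2! × 1!) = 7560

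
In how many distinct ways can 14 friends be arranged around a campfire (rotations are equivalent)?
Circular: fix one position, arrange the rest. (14-1)! = 6227020800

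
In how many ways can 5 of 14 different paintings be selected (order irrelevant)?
C(14,5) = 14!/(5!×9!) = 2002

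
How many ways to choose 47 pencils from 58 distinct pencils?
C(58,47) = 58!/(47!×11!) = 227692286640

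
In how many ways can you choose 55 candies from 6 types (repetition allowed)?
C(55+6-1, 6-1) = C(60, 5) = 5461512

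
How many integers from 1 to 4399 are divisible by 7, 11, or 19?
⌊4399/7⌋+⌊4399/11⌋+⌊4399/19⌋ - ⌊4399/77⌋-⌊4399/133⌋-⌊4399/209⌋ + ⌊4399/1463⌋ = 628+399+231 - 57-33-21 + 3 = 1150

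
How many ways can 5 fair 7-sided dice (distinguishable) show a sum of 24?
Coefficient of x^24 in (x + x² + ... + x^7)^5. By inclusion-exclusion on dice exceeding 7: Σ_j (-1)^j C(5,j)·C(24-1-7j, 4) = C(5,0)·C(23,4) - C(5,1)·C(16,4) + C(5,2)·C(9,4) = 1·8855 - 5·1820 + 10·126 = 1015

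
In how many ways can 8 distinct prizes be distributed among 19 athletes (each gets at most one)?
P(19,8) = 19!/(19-8)! = 3047466240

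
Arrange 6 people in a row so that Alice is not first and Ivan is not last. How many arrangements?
By inclusion-exclusion: 6! - 2×(6-1)! + (6-2)! = 720 - 240 + 24 = 504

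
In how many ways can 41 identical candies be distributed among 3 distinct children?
C(41+3-1, 3-1) = C(43, 2) = 903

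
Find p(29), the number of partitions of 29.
Pentagonal recurrence p(n) = p(n-1) + p(n-2) - p(n-5) - p(n-7) + p(n-12) + p(n-15) - ... gives p(0..28) = 1, 1, 2, 3, 5, 7, 11, 15, 22, 30, 42, 56, 77, 101, 135, 176, 231, 297, 385, 490, 627, 792, 1002, 1255, 1575, 1958, 2436, 3010, 3718. p(29) = p(28) + p(27) - p(24) - p(22) + p(17) + p(14) - p(7) - p(3) = 3718 + 3010 - 1575 - 1002 + 297 + 135 - 15 - 3 = 4565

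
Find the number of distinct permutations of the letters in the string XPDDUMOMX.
9! / (2! × 2! × 1! × 2! × 1! × 1!) = 45360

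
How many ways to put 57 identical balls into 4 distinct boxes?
C(57+4-1, 4-1) = C(60, 3) = 34220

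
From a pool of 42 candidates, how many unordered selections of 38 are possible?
C(42,38) = 42!/(38!×4!) = 111930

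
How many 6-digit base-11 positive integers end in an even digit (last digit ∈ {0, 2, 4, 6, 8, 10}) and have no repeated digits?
Last∈{0,2,4,6,8,10}. Last=0: 30240. Last nonzero: 5×9×P(9,4) = 136080. Total = 166320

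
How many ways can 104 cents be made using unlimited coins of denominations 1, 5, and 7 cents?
Coefficient of x^104 in 1/(1-x^1) · 1/(1-x^5) · 1/(1-x^7). Case on j = number of 7-cent coins (j = 0..14); remainder r = 104 - 7j is made from {1,5} in ⌊r/5⌋+1 ways. r = 104, 97, 90, 83, 76, 69, 62, 55, 48, 41, 34, 27, 20, 13, 6 → 21 + 20 + 19 + 17 + 16 + 14 + 13 + 12 + 10 + 9 + 7 + 6 + 5 + 3 + 2 = 174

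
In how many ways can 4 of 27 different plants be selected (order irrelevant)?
C(27,4) = 27!/(4!×23!) = 17550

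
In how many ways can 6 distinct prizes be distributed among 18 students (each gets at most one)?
P(18,6) = 18!/(18-6)! = 13366080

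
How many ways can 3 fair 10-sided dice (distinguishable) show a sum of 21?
Coefficient of x^21 in (x + x² + ... + x^10)^3. By inclusion-exclusion on dice exceeding 10: Σ_j (-1)^j C(3,j)·C(21-1-10j, 2) = C(3,0)·C(20,2) - C(3,1)·C(10,2) = 1·190 - 3·45 = 55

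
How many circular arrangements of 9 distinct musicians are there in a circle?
Circular: fix one position, arrange the rest. (9-1)! = 40320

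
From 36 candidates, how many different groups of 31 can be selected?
C(36,31) = 36!/(31!×5!) = 376992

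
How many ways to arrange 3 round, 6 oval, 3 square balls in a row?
12! / (3! × 6! × 3!) = 18480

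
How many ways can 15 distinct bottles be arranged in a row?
15! = 1307674368000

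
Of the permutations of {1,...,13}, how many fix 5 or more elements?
Exactly j fixed points: C(13,j)·!(13-j); sum over j ≥ 5 (derangement numbers via !m = (m-1)·(!(m-1) + !(m-2)): !0..!8 = 1, 0, 1, 2, 9, 44, 265, 1854, 14833). Σ_{j=5}^{13} C(13,j)·!(13-j) = C(13,5)·!8 + C(13,6)·!7 + C(13,7)·!6 + C(13,8)·!5 + C(13,9)·!4 + C(13,10)·!3 + C(13,11)·!2 + C(13,12)·!1 + C(13,13)·!0 = 1287·14833 + 1716·1854 + 1716·265 + 1287·44 + 715·9 + 286·2 + 78·1 + 13·0 + 1·1 = 22789989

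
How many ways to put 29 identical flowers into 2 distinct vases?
C(29+2-1, 2-1) = C(30, 1) = 30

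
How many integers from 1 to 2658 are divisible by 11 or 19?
⌊2658/11⌋ + ⌊2658/19⌋ - ⌊2658/209⌋ = 241 + 139 - 12 = 368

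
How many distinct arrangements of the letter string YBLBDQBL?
8! / (1! × 3! × 2! × 1! × 1!) = 3360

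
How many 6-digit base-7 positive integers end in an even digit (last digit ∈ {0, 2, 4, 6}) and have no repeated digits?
Last∈{0,2,4,6}. Last=0: 720. Last nonzero: 3×5×P(5,4) = 1800. Total = 2520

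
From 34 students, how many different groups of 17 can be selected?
C(34,17) = 34!/(17!×17!) = 2333606220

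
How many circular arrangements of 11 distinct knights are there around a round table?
Circular: fix one position, arrange the rest. (11-1)! = 3628800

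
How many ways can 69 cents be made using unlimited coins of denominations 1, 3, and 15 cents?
Coefficient of x^69 in 1/(1-x^1) · 1/(1-x^3) · 1/(1-x^15). Case on j = number of 15-cent coins (j = 0..4); remainder r = 69 - 15j is made from {1,3} in ⌊r/3⌋+1 ways. r = 69, 54, 39, 24, 9 → 24 + 19 + 14 + 9 + 4 = 70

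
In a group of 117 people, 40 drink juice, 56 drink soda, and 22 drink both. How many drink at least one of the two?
|A∪B| = |A| + |B| - |A∩B| = 40 + 56 - 22 = 74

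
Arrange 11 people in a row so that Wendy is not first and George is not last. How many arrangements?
By inclusion-exclusion: 11! - 2×(11-1)! + (11-2)! = 39916800 - 7257600 + 362880 = 33022080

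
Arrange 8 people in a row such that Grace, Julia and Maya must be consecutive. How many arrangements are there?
Treat the 3 as one block: (8-3+1)! × 3! = 720 × 6 = 4320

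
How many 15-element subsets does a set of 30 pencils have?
C(30,15) = 30!/(15!×15!) = 155117520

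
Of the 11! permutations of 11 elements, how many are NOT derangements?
Complement of the derangements. !11 = Σ_{j=0}^{11} (-1)^j·11!/j! = 39916800 - 39916800 + 19958400 - 6652800 + 1663200 - 332640 + 55440 - 7920 + 990 - 110 + 11 - 1 = 14684570. 11! - !11 = 39916800 - 14684570 = 25232230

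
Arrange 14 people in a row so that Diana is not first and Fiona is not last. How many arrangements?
By inclusion-exclusion: 14! - 2×(14-1)! + (14-2)! = 87178291200 - 12454041600 + 479001600 = 75203251200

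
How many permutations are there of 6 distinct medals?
6! = 720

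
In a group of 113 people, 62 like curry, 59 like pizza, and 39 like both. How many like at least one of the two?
|A∪B| = |A| + |B| - |A∩B| = 62 + 59 - 39 = 82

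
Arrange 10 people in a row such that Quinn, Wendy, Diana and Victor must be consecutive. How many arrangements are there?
Treat the 4 as one block: (10-4+1)! × 4! = 5040 × 24 = 120960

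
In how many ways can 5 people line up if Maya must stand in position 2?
Fix one position: (5-1)! = 24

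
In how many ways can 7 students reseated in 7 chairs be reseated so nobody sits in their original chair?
!7 = Σ_{j=0}^{7} (-1)^j·7!/j! = 5040 - 5040 + 2520 - 840 + 210 - 42 + 7 - 1 = 1854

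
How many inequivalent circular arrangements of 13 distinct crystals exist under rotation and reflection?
(13-1)!/2 = 479001600/2 = 239500800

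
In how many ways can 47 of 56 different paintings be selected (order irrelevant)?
C(56,47) = 56!/(47!×9!) = 7575968400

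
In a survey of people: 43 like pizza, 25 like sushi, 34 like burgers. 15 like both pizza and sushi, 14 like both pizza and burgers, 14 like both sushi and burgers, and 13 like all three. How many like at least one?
|A∪B∪C| = 43+25+34-15-14-14+13 = 72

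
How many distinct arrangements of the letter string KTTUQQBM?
8! / (2! × 1! × 1! × 2! × 1! × 1!) = 10080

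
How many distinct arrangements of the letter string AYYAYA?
6! / (3! × 3!) = 20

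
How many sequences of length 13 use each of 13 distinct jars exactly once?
13! = 6227020800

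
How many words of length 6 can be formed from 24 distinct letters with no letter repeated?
P(24,6) = 24!/(24-6)! = 96909120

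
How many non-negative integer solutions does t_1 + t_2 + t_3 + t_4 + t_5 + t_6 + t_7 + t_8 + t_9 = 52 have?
C(52+9-1, 9-1) = C(60, 8) = 2558620845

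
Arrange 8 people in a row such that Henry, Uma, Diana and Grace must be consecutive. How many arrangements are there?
Treat the 4 as one block: (8-4+1)! × 4! = 120 × 24 = 2880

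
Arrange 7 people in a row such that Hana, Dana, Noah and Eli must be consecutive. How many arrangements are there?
Treat the 4 as one block: (7-4+1)! × 4! = 24 × 24 = 576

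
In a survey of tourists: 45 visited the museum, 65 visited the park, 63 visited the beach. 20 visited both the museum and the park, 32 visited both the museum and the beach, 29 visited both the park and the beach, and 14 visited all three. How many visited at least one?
|A∪B∪C| = 45+65+63-20-32-29+14 = 106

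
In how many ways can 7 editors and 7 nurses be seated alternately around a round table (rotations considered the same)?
Fix one of the editors: (7-1)! ways for the remaining editors, × 7! ways for the nurses = 720 × 5040 = 3628800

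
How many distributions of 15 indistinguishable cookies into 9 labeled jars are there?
C(15+9-1, 9-1) = C(23, 8) = 490314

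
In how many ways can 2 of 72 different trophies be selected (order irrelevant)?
C(72,2) = 72!/(2!×70!) = 2556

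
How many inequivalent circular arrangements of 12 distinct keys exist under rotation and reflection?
(12-1)!/2 = 39916800/2 = 19958400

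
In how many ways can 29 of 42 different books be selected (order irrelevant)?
C(42,29) = 42!/(29!×13!) = 25518731280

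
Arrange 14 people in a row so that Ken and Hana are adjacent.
Treat as block: (14-1)! × 2! = 6227020800 × 2 = 12454041600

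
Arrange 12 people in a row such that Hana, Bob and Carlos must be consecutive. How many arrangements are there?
Treat the 3 as one block: (12-3+1)! × 3! = 3628800 × 6 = 21772800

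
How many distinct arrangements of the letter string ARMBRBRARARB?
12! / (5! × 3! × 3! × 1!) = 110880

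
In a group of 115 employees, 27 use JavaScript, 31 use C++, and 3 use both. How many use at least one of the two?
|A∪B| = |A| + |B| - |A∩B| = 27 + 31 - 3 = 55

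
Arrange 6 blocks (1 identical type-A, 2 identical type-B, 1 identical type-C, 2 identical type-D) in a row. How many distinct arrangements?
6! / (1! × 2! × 1! × 2!) = 180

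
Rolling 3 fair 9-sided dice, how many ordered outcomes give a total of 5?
Coefficient of x^5 in (x + x² + ... + x^9)^3. By inclusion-exclusion on dice exceeding 9: Σ_j (-1)^j C(3,j)·C(5-1-9j, 2) = C(3,0)·C(4,2) = 1·6 = 6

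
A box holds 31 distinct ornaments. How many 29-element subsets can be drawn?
C(31,29) = 31!/(29!×2!) = 465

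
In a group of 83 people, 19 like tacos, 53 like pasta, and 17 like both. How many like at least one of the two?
|A∪B| = |A| + |B| - |A∩B| = 19 + 53 - 17 = 55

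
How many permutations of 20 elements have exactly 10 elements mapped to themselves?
Choose the 10 fixed points C(20,10) = 184756, derange the rest: !10 = Σ_{j=0}^{10} (-1)^j·10!/j! = 3628800 - 3628800 + 1814400 - 604800 + 151200 - 30240 + 5040 - 720 + 90 - 10 + 1 = 1334961. Product = 184756 × 1334961 = 246642054516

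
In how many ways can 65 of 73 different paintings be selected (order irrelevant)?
C(73,65) = 73!/(65!×8!) = 13442126049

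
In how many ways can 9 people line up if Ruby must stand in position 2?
Fix one position: (9-1)! = 40320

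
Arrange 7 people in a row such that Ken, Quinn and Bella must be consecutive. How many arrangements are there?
Treat the 3 as one block: (7-3+1)! × 3! = 120 × 6 = 720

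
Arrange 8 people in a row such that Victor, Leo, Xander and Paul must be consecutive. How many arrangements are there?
Treat the 4 as one block: (8-4+1)! × 4! = 120 × 24 = 2880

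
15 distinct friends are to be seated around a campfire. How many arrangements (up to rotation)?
Circular: fix one position, arrange the rest. (15-1)! = 87178291200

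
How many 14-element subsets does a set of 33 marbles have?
C(33,14) = 33!/(14!×19!) = 818809200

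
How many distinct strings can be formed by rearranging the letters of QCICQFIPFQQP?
12! / (2! × 2! × 2! × 4! × 2!) = 1247400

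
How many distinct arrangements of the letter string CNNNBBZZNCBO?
12! / (2! × 2! × 3! × 1! × 4!) = 831600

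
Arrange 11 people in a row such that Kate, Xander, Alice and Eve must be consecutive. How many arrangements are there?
Treat the 4 as one block: (11-4+1)! × 4! = 40320 × 24 = 967680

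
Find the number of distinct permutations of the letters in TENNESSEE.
9! / (1! × 4! × 2! × 2!) = 3780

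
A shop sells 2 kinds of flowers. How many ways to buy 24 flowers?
C(24+2-1, 2-1) = C(25, 1) = 25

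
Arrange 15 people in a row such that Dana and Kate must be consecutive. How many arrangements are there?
Treat the 2 as one block: (15-2+1)! × 2! = 87178291200 × 2 = 174356582400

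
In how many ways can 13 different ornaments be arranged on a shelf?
13! = 6227020800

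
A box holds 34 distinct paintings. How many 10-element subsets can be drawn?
C(34,10) = 34!/(10!×24!) = 131128140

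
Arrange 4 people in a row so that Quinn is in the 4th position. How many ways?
Fix one position: (4-1)! = 6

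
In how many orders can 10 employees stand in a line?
10! = 3628800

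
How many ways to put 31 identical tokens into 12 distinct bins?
C(31+12-1, 12-1) = C(42, 11) = 4280561376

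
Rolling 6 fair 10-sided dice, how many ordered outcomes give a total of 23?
Coefficient of x^23 in (x + x² + ... + x^10)^6. By inclusion-exclusion on dice exceeding 10: Σ_j (-1)^j C(6,j)·C(23-1-10j, 5) = C(6,0)·C(22,5) - C(6,1)·C(12,5) = 1·26334 - 6·792 = 21582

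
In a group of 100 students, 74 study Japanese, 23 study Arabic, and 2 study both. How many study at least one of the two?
|A∪B| = |A| + |B| - |A∩B| = 74 + 23 - 2 = 95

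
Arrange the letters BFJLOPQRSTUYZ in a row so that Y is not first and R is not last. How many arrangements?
By inclusion-exclusion: 13! - 2×(13-1)! + (13-2)! = 6227020800 - 958003200 + 39916800 = 5308934400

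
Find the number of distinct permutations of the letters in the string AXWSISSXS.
9! / (1! × 1! × 1! × 2! × 4!) = 7560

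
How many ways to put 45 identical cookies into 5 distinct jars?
C(45+5-1, 5-1) = C(49, 4) = 211876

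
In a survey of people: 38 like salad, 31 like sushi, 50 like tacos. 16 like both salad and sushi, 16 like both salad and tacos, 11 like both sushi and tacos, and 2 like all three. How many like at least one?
|A∪B∪C| = 38+31+50-16-16-11+2 = 78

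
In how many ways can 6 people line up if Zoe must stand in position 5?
Fix one position: (6-1)! = 120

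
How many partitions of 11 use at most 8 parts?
By conjugation, equals partitions of 11 into parts ≤ 8. Let r_j(i) = number of partitions of i into parts ≤ j, for i = 0..11. r_1(i) = 1 for all i; r_j(i) = r_{j-1}(i) + r_j(i-j). Rows j = 2..8: ≤2: 1 1 2 2 3 3 4 4 5 5 6 6; ≤3: 1 1 2 3 4 5 7 8 10 12 14 16; ≤4: 1 1 2 3 5 6 9 11 15 18 23 27; ≤5: 1 1 2 3 5 7 10 13 18 23 30 37; ≤6: 1 1 2 3 5 7 11 14 20 26 35 44; ≤7: 1 1 2 3 5 7 11 15 21 28 38 49; ≤8: 1 1 2 3 5 7 11 15 22 29 40 52. r_8(11) = 52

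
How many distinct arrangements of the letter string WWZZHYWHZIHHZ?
13! / (3! × 1! × 4! × 4! × 1!) = 1801800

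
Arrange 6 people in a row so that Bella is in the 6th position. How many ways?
Fix one position: (6-1)! = 120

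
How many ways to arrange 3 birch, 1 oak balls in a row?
4! / (3! × 1!) = 4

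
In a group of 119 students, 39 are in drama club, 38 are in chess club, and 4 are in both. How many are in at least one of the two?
|A∪B| = |A| + |B| - |A∩B| = 39 + 38 - 4 = 73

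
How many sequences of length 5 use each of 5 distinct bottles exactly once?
5! = 120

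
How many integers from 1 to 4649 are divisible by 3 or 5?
⌊4649/3⌋ + ⌊4649/5⌋ - ⌊4649/15⌋ = 1549 + 929 - 309 = 2169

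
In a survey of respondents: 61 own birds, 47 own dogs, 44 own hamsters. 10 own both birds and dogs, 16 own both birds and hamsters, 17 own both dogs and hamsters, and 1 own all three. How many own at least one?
|A∪B∪C| = 61+47+44-10-16-17+1 = 110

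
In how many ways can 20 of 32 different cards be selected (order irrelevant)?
C(32,20) = 32!/(20!×12!) = 225792840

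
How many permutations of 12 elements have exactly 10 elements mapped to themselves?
Choose the 10 fixed points C(12,10) = 66, derange the rest: !2 = Σ_{j=0}^{2} (-1)^j·2!/j! = 2 - 2 + 1 = 1. Product = 66 × 1 = 66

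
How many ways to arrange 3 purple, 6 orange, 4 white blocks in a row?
13! / (3! × 6! × 4!) = 60060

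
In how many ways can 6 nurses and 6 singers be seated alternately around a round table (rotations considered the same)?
Fix one of the nurses: (6-1)! ways for the remaining nurses, × 6! ways for the singers = 120 × 720 = 86400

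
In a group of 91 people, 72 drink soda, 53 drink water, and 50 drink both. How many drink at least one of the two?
|A∪B| = |A| + |B| - |A∩B| = 72 + 53 - 50 = 75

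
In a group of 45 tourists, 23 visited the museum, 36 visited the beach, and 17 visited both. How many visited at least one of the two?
|A∪B| = |A| + |B| - |A∩B| = 23 + 36 - 17 = 42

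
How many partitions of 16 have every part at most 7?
Let r_j(i) = number of partitions of i into parts ≤ j, for i = 0..16. r_1(i) = 1 for all i; r_j(i) = r_{j-1}(i) + r_j(i-j). Rows j = 2..7: ≤2: 1 1 2 2 3 3 4 4 5 5 6 6 7 7 8 8 9; ≤3: 1 1 2 3 4 5 7 8 10 12 14 16 19 21 24 27 30; ≤4: 1 1 2 3 5 6 9 11 15 18 23 27 34 39 47 54 64; ≤5: 1 1 2 3 5 7 10 13 18 23 30 37 47 57 70 84 101; ≤6: 1 1 2 3 5 7 11 14 20 26 35 44 58 71 90 110 136; ≤7: 1 1 2 3 5 7 11 15 21 28 38 49 65 82 105 131 164. r_7(16) = 164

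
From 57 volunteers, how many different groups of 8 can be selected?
C(57,8) = 57!/(8!×49!) = 1652411475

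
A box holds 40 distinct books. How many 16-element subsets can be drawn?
C(40,16) = 40!/(16!×24!) = 62852101650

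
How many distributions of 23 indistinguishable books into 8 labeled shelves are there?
C(23+8-1, 8-1) = C(30, 7) = 2035800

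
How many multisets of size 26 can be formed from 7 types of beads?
C(26+7-1, 7-1) = C(32, 6) = 906192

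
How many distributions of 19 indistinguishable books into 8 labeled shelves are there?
C(19+8-1, 8-1) = C(26, 7) = 657800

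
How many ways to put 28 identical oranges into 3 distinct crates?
C(28+3-1, 3-1) = C(30, 2) = 435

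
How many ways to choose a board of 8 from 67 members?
C(67,8) = 67!/(8!×59!) = 6522361560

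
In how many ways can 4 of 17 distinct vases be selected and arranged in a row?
P(17,4) = 17!/(17-4)! = 57120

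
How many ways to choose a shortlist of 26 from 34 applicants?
C(34,26) = 34!/(26!×8!) = 18156204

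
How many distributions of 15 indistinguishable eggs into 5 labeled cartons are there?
C(15+5-1, 5-1) = C(19, 4) = 3876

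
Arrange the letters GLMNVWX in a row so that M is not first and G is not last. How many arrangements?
By inclusion-exclusion: 7! - 2×(7-1)! + (7-2)! = 5040 - 1440 + 120 = 3720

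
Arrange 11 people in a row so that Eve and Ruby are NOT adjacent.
Total - adjacent = 11! - (11-1)!×2 = 39916800 - 7257600 = 32659200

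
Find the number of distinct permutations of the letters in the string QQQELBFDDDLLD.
13! / (1! × 3! × 3! × 1! × 1! × 4!) = 7207200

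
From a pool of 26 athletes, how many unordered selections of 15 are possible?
C(26,15) = 26!/(15!×11!) = 7726160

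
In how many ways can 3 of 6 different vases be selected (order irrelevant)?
C(6,3) = 6!/(3!×3!) = 20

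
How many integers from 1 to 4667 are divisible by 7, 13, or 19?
⌊4667/7⌋+⌊4667/13⌋+⌊4667/19⌋ - ⌊4667/91⌋-⌊4667/133⌋-⌊4667/247⌋ + ⌊4667/1729⌋ = 666+359+245 - 51-35-18 + 2 = 1168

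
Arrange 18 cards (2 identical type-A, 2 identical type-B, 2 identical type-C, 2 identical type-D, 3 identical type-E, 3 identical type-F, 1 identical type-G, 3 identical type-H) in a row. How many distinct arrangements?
18! / (2! × 2! × 2! × 2! × 3! × 3! × 1! × 3!) = 1852538688000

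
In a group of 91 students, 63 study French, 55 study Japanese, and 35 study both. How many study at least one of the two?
|A∪B| = |A| + |B| - |A∩B| = 63 + 55 - 35 = 83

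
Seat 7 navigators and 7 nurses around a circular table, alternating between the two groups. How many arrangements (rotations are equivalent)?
Fix one of the navigators: (7-1)! ways for the remaining navigators, × 7! ways for the nurses = 720 × 5040 = 3628800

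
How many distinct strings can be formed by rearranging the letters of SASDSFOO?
8! / (1! × 1! × 3! × 2! × 1!) = 3360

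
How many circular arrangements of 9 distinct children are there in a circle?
Circular: fix one position, arrange the rest. (9-1)! = 40320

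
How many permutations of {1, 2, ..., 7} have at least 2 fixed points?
Exactly j fixed points: C(7,j)·!(7-j); sum over j ≥ 2 (derangement numbers via !m = (m-1)·(!(m-1) + !(m-2)): !0..!5 = 1, 0, 1, 2, 9, 44). Σ_{j=2}^{7} C(7,j)·!(7-j) = C(7,2)·!5 + C(7,3)·!4 + C(7,4)·!3 + C(7,5)·!2 + C(7,6)·!1 + C(7,7)·!0 = 21·44 + 35·9 + 35·2 + 21·1 + 7·0 + 1·1 = 1331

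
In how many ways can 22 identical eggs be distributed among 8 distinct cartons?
C(22+8-1, 8-1) = C(29, 7) = 1560780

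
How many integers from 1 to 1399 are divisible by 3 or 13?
⌊1399/3⌋ + ⌊1399/13⌋ - ⌊1399/39⌋ = 466 + 107 - 35 = 538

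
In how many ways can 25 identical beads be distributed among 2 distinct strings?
C(25+2-1, 2-1) = C(26, 1) = 26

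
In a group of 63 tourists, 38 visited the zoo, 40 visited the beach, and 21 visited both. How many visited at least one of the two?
|A∪B| = |A| + |B| - |A∩B| = 38 + 40 - 21 = 57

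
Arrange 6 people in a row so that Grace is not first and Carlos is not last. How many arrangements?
By inclusion-exclusion: 6! - 2×(6-1)! + (6-2)! = 720 - 240 + 24 = 504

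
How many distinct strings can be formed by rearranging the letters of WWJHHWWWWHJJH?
13! / (3! × 4! × 6!) = 60060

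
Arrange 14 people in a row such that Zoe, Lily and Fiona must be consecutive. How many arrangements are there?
Treat the 3 as one block: (14-3+1)! × 3! = 479001600 × 6 = 2874009600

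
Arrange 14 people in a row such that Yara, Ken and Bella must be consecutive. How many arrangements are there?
Treat the 3 as one block: (14-3+1)! × 3! = 479001600 × 6 = 2874009600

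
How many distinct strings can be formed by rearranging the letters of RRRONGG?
7! / (2! × 1! × 1! × 3!) = 420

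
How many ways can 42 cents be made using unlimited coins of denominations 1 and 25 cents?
Coefficient of x^42 in 1/(1-x^1) · 1/(1-x^25). Use j coins of 25 for j = 0..⌊42/25⌋ = 1, the rest in 1s: 1 + 1 = 2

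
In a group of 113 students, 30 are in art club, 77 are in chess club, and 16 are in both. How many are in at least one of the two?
|A∪B| = |A| + |B| - |A∩B| = 30 + 77 - 16 = 91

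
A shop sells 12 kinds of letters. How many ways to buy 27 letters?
C(27+12-1, 12-1) = C(38, 11) = 1203322288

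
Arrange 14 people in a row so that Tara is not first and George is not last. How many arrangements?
By inclusion-exclusion: 14! - 2×(14-1)! + (14-2)! = 87178291200 - 12454041600 + 479001600 = 75203251200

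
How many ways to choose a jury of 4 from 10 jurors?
C(10,4) = 10!/(4!×6!) = 210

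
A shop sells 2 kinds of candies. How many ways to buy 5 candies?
C(5+2-1, 2-1) = C(6, 1) = 6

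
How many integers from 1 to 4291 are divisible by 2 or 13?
⌊4291/2⌋ + ⌊4291/13⌋ - ⌊4291/26⌋ = 2145 + 330 - 165 = 2310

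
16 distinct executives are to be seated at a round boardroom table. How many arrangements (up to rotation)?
Circular: fix one position, arrange the rest. (16-1)! = 1307674368000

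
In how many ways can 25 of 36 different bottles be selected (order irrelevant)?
C(36,25) = 36!/(25!×11!) = 600805296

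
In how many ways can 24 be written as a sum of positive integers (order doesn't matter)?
Pentagonal recurrence p(n) = p(n-1) + p(n-2) - p(n-5) - p(n-7) + p(n-12) + p(n-15) - ... gives p(0..23) = 1, 1, 2, 3, 5, 7, 11, 15, 22, 30, 42, 56, 77, 101, 135, 176, 231, 297, 385, 490, 627, 792, 1002, 1255. p(24) = p(23) + p(22) - p(19) - p(17) + p(12) + p(9) - p(2) = 1255 + 1002 - 490 - 297 + 77 + 30 - 2 = 1575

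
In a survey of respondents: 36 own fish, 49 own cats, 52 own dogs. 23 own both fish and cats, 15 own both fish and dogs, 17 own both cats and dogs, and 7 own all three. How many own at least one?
|A∪B∪C| = 36+49+52-23-15-17+7 = 89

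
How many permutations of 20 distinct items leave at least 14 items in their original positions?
Exactly j fixed points: C(20,j)·!(20-j); sum over j ≥ 14 (derangement numbers via !m = (m-1)·(!(m-1) + !(m-2)): !0..!6 = 1, 0, 1, 2, 9, 44, 265). Σ_{j=14}^{20} C(20,j)·!(20-j) = C(20,14)·!6 + C(20,15)·!5 + C(20,16)·!4 + C(20,17)·!3 + C(20,18)·!2 + C(20,19)·!1 + C(20,20)·!0 = 38760·265 + 15504·44 + 4845·9 + 1140·2 + 190·1 + 20·0 + 1·1 = 10999652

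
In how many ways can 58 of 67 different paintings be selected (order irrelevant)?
C(67,58) = 67!/(58!×9!) = 42757703560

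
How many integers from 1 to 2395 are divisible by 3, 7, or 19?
⌊2395/3⌋+⌊2395/7⌋+⌊2395/19⌋ - ⌊2395/21⌋-⌊2395/57⌋-⌊2395/133⌋ + ⌊2395/399⌋ = 798+342+126 - 114-42-18 + 6 = 1098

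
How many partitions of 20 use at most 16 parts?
By conjugation, equals partitions of 20 into parts ≤ 16. Let r_j(i) = number of partitions of i into parts ≤ j, for i = 0..20. r_1(i) = 1 for all i; r_j(i) = r_{j-1}(i) + r_j(i-j). Rows j = 2..16: ≤2: 1 1 2 2 3 3 4 4 5 5 6 6 7 7 8 8 9 9 10 10 11; ≤3: 1 1 2 3 4 5 7 8 10 12 14 16 19 21 24 27 30 33 37 40 44; ≤4: 1 1 2 3 5 6 9 11 15 18 23 27 34 39 47 54 64 72 84 94 108; ≤5: 1 1 2 3 5 7 10 13 18 23 30 37 47 57 70 84 101 119 141 164 192; ≤6: 1 1 2 3 5 7 11 14 20 26 35 44 58 71 90 110 136 163 199 235 282; ≤7: 1 1 2 3 5 7 11 15 21 28 38 49 65 82 105 131 164 201 248 300 364; ≤8: 1 1 2 3 5 7 11 15 22 29 40 52 70 89 116 146 186 230 288 352 434; ≤9: 1 1 2 3 5 7 11 15 22 30 41 54 73 94 123 157 201 252 318 393 488; ≤10: 1 1 2 3 5 7 11 15 22 30 42 55 75 97 128 164 212 267 340 423 530; ≤11: 1 1 2 3 5 7 11 15 22 30 42 56 76 99 131 169 219 278 355 445 560; ≤12: 1 1 2 3 5 7 11 15 22 30 42 56 77 100 133 172 224 285 366 460 582; ≤13: 1 1 2 3 5 7 11 15 22 30 42 56 77 101 134 174 227 290 373 471 597; ≤14: 1 1 2 3 5 7 11 15 22 30 42 56 77 101 135 175 229 293 378 478 608; ≤15: 1 1 2 3 5 7 11 15 22 30 42 56 77 101 135 176 230 295 381 483 615; ≤16: 1 1 2 3 5 7 11 15 22 30 42 56 77 101 135 176 231 296 383 486 620. r_16(20) = 620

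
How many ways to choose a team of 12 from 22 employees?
C(22,12) = 22!/(12!×10!) = 646646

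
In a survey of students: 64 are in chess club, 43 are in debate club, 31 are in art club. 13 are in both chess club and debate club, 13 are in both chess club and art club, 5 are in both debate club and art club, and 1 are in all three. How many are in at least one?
|A∪B∪C| = 64+43+31-13-13-5+1 = 108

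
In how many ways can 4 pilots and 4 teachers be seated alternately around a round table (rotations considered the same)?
Fix one of the pilots: (4-1)! ways for the remaining pilots, × 4! ways for the teachers = 6 × 24 = 144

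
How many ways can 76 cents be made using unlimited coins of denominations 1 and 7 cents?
Coefficient of x^76 in 1/(1-x^1) · 1/(1-x^7). Use j coins of 7 for j = 0..⌊76/7⌋ = 10, the rest in 1s: 10 + 1 = 11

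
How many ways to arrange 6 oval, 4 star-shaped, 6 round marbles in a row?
16! / (6! × 4! × 6!) = 1681680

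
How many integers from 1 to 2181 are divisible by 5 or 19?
⌊2181/5⌋ + ⌊2181/19⌋ - ⌊2181/95⌋ = 436 + 114 - 22 = 528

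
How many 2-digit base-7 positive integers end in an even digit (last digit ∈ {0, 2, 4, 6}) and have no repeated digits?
Last∈{0,2,4,6}. Last=0: 6. Last nonzero: 3×5×P(5,0) = 15. Total = 21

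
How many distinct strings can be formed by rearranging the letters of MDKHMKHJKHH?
11! / (2! × 1! × 4! × 3! × 1!) = 138600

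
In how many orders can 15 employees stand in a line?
15! = 1307674368000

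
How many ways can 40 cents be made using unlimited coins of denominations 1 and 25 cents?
Coefficient of x^40 in 1/(1-x^1) · 1/(1-x^25). Use j coins of 25 for j = 0..⌊40/25⌋ = 1, the rest in 1s: 1 + 1 = 2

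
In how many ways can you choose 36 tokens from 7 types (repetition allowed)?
C(36+7-1, 7-1) = C(42, 6) = 5245786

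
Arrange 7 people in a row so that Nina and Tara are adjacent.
Treat as block: (7-1)! × 2! = 720 × 2 = 1440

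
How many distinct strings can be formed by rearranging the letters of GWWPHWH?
7! / (2! × 1! × 3! × 1!) = 420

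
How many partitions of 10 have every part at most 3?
Let r_j(i) = number of partitions of i into parts ≤ j, for i = 0..10. r_1(i) = 1 for all i; r_j(i) = r_{j-1}(i) + r_j(i-j). Rows j = 2..3: ≤2: 1 1 2 2 3 3 4 4 5 5 6; ≤3: 1 1 2 3 4 5 7 8 10 12 14. r_3(10) = 14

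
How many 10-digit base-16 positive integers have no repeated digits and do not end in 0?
Last digit: 15 nonzero choices. First digit: 14 (nonzero, ≠last). Middle 8: P(14,8) = 121080960. Total = 25427001600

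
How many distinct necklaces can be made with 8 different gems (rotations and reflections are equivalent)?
(8-1)!/2 = 5040/2 = 2520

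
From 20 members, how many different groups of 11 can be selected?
C(20,11) = 20!/(11!×9!) = 167960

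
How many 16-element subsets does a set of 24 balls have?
C(24,16) = 24!/(16!×8!) = 735471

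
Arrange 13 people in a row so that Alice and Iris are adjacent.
Treat as block: (13-1)! × 2! = 479001600 × 2 = 958003200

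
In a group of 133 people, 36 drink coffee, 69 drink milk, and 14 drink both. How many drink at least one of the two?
|A∪B| = |A| + |B| - |A∩B| = 36 + 69 - 14 = 91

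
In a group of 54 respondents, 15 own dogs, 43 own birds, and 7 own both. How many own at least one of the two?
|A∪B| = |A| + |B| - |A∩B| = 15 + 43 - 7 = 51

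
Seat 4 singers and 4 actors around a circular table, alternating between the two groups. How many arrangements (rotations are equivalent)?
Fix one of the singers: (4-1)! ways for the remaining singers, × 4! ways for the actors = 6 × 24 = 144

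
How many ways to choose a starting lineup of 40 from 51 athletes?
C(51,40) = 51!/(40!×11!) = 47626016970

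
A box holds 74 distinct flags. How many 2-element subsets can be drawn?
C(74,2) = 74!/(2!×72!) = 2701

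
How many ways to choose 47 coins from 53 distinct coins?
C(53,47) = 53!/(47!×6!) = 22957480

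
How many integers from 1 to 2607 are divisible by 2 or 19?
⌊2607/2⌋ + ⌊2607/19⌋ - ⌊2607/38⌋ = 1303 + 137 - 68 = 1372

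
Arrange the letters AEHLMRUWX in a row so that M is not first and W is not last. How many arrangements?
By inclusion-exclusion: 9! - 2×(9-1)! + (9-2)! = 362880 - 80640 + 5040 = 287280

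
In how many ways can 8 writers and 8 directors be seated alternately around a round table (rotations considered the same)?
Fix one of the writers: (8-1)! ways for the remaining writers, × 8! ways for the directors = 5040 × 40320 = 203212800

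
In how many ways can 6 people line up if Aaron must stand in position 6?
Fix one position: (6-1)! = 120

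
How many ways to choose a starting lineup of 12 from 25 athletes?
C(25,12) = 25!/(12!×13!) = 5200300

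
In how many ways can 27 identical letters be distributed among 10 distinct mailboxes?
C(27+10-1, 10-1) = C(36, 9) = 94143280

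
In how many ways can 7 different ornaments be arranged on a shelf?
7! = 5040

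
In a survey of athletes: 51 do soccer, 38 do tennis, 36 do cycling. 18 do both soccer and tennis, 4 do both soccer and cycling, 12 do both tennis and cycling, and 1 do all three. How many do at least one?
|A∪B∪C| = 51+38+36-18-4-12+1 = 92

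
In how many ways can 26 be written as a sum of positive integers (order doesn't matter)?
Pentagonal recurrence p(n) = p(n-1) + p(n-2) - p(n-5) - p(n-7) + p(n-12) + p(n-15) - ... gives p(0..25) = 1, 1, 2, 3, 5, 7, 11, 15, 22, 30, 42, 56, 77, 101, 135, 176, 231, 297, 385, 490, 627, 792, 1002, 1255, 1575, 1958. p(26) = p(25) + p(24) - p(21) - p(19) + p(14) + p(11) - p(4) - p(0) = 1958 + 1575 - 792 - 490 + 135 + 56 - 5 - 1 = 2436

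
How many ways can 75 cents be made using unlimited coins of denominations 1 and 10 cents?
Coefficient of x^75 in 1/(1-x^1) · 1/(1-x^10). Use j coins of 10 for j = 0..⌊75/10⌋ = 7, the rest in 1s: 7 + 1 = 8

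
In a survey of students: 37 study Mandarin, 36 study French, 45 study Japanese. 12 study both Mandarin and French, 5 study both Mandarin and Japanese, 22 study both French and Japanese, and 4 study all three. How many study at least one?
|A∪B∪C| = 37+36+45-12-5-22+4 = 83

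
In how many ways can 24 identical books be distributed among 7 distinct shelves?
C(24+7-1, 7-1) = C(30, 6) = 593775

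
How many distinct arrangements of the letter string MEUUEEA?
7! / (1! × 1! × 2! × 3!) = 420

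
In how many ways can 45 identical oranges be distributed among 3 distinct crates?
C(45+3-1, 3-1) = C(47, 2) = 1081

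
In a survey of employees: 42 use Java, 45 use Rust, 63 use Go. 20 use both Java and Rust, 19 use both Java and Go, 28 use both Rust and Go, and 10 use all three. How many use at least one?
|A∪B∪C| = 42+45+63-20-19-28+10 = 93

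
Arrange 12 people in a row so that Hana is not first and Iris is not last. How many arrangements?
By inclusion-exclusion: 12! - 2×(12-1)! + (12-2)! = 479001600 - 79833600 + 3628800 = 402796800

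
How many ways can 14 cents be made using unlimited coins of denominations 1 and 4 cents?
Coefficient of x^14 in 1/(1-x^1) · 1/(1-x^4). Use j coins of 4 for j = 0..⌊14/4⌋ = 3, the rest in 1s: 3 + 1 = 4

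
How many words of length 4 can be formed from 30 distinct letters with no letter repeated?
P(30,4) = 30!/(30-4)! = 657720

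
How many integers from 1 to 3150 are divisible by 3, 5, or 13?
⌊3150/3⌋+⌊3150/5⌋+⌊3150/13⌋ - ⌊3150/15⌋-⌊3150/39⌋-⌊3150/65⌋ + ⌊3150/195⌋ = 1050+630+242 - 210-80-48 + 16 = 1600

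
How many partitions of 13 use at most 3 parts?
By conjugation, equals partitions of 13 into parts ≤ 3. Let r_j(i) = number of partitions of i into parts ≤ j, for i = 0..13. r_1(i) = 1 for all i; r_j(i) = r_{j-1}(i) + r_j(i-j). Rows j = 2..3: ≤2: 1 1 2 2 3 3 4 4 5 5 6 6 7 7; ≤3: 1 1 2 3 4 5 7 8 10 12 14 16 19 21. r_3(13) = 21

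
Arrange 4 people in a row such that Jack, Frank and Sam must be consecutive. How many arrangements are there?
Treat the 3 as one block: (4-3+1)! × 3! = 2 × 6 = 12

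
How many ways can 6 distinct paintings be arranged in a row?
6! = 720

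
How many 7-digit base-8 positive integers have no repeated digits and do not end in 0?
Last digit: 7 nonzero choices. First digit: 6 (nonzero, ≠last). Middle 5: P(6,5) = 720. Total = 30240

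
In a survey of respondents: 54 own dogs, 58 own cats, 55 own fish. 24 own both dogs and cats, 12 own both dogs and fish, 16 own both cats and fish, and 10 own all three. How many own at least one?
|A∪B∪C| = 54+58+55-24-12-16+10 = 125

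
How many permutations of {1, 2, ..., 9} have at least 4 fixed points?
Exactly j fixed points: C(9,j)·!(9-j); sum over j ≥ 4 (derangement numbers via !m = (m-1)·(!(m-1) + !(m-2)): !0..!5 = 1, 0, 1, 2, 9, 44). Σ_{j=4}^{9} C(9,j)·!(9-j) = C(9,4)·!5 + C(9,5)·!4 + C(9,6)·!3 + C(9,7)·!2 + C(9,8)·!1 + C(9,9)·!0 = 126·44 + 126·9 + 84·2 + 36·1 + 9·0 + 1·1 = 6883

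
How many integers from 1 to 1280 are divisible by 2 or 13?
⌊1280/2⌋ + ⌊1280/13⌋ - ⌊1280/26⌋ = 640 + 98 - 49 = 689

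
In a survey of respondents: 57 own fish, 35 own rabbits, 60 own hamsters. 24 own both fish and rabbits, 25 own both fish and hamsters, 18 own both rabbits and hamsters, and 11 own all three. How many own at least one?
|A∪B∪C| = 57+35+60-24-25-18+11 = 96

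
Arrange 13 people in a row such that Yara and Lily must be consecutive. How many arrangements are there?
Treat the 2 as one block: (13-2+1)! × 2! = 479001600 × 2 = 958003200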